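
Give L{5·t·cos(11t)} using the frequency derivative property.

L{cos(11t)} = s/(s² + 121). Derivative: d/ds[s/(s² + 121)] = [(s² + 121) - s·2s]/(s² + 121)² = (121 - s²)/(s² + 121)². So L{t·cos(11t)} = -F'(s) = (s² - 121)/(s² + 121)². Then L{5·t·cos(11t)} = 5·(s² - 121)/(s² + 121)²

Final answer: 5·(s² - 121)/(s² + 121)²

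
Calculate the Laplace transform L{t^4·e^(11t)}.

L{t^n·e^(at)} = n!/(s-a)^(n+1), so L{t^4·e^(11t)} = 24/(s-11)^5

Final answer: 24/(s-11)^5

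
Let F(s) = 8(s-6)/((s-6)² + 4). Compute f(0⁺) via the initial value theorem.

f(0⁺) = lim_{s→∞} sF(s) = lim_{s→∞} 8s(s-6)/((s-6)² + 4) = 8

Final answer: 8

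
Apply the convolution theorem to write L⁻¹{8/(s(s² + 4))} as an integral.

8/(s(s² + 4)) = (1/s)·(8/(s² + 4)) = L{1}·L{4·sin(2t)}. So f(t) = 1*(4·sin(2t)) = ∫₀ᵗ 4·sin(2τ) dτ

Final answer: ∫₀ᵗ 4·sin(2τ) dτ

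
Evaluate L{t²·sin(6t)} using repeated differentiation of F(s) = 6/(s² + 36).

F(s) = 6/(s² + 36). F'(s) = -12s/(s² + 36)². F''(s) = -12(36 - 3s²)/(s² + 36)³ = (36s² - 432)/(s² + 36)³. So L{t²·sin(6t)} = (-1)² F''(s) = (36s² - 432)/(s² + 36)³

Final answer: (36s² - 432)/(s² + 36)³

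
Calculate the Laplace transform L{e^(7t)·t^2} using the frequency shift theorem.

L{e^(at)·t^n} = n!/(s-a)^(n+1), so L{e^(7t)·t^2} = 2/(s-7)^3

Final answer: 2/(s-7)^3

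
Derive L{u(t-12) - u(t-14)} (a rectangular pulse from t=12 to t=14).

L{u(t-a)} = e^(-as)/s. L{u(t-12) - u(t-14)} = (e^(-12s) - e^(-14s))/s

Final answer: (e^(-12s) - e^(-14s))/s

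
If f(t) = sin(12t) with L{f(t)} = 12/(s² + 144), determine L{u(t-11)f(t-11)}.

Time shift theorem: L{u(t-a)f(t-a)} = e^(-as)F(s). Here a=11, F(s) = 12/(s² + 144), so L{u(t-11)f(t-11)} = e^(-11s)·12/(s² + 144)

Final answer: e^(-11s)·12/(s² + 144)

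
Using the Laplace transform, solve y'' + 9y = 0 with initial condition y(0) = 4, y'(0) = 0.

L{y''} + 9L{y} = 0. s²Y - 4s - 0 + 9Y = 0. Y(s² + 9) = 4s. Y = (4s)/(s² + 9). Inverting: y(t) = 4cos(3t)

Final answer: y(t) = 4cos(3t)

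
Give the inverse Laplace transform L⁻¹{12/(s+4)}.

L⁻¹{1/(s-a)} = e^(at), so L⁻¹{1/(s+4)} = e^(-4t), and L⁻¹{12/(s+4)} = 12·e^(-4t)

Final answer: 12·e^(-4t)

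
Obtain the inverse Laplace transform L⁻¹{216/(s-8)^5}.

L⁻¹{n!/(s-a)^(n+1)} = t^n·e^(at) with n=4, a=8. So L⁻¹{24/(s-8)^5} = t^4·e^(8t), and L⁻¹{216/(s-8)^5} = (216/24)·t^4·e^(8t) = 9·t^4·e^(8t)

Final answer: 9·t^4·e^(8t)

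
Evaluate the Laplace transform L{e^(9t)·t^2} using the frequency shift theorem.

L{e^(at)·t^n} = n!/(s-a)^(n+1), so L{e^(9t)·t^2} = 2/(s-9)^3

Final answer: 2/(s-9)^3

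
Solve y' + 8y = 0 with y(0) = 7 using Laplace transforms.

L{y'} + 8L{y} = 0. sY - 7 + 8Y = 0. Y(s+8) = 7. Y = 7/(s+8)

Final answer: y(t) = 7e^(-8t)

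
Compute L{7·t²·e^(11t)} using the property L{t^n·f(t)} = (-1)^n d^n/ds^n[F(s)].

L{e^(11t)} = 1/(s-11). d/ds[1/(s-11)] = -1/(s-11)². d²/ds²[1/(s-11)] = 2/(s-11)³. So L{t²·e^(11t)} = (-1)² · 2/(s-11)³ = 2/(s-11)³. Then L{7·t²·e^(11t)} = 7·2/(s-11)³ = 14/(s-11)³

Final answer: 14/(s-11)³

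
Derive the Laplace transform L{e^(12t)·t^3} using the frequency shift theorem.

L{e^(at)·t^n} = n!/(s-a)^(n+1), so L{e^(12t)·t^3} = 6/(s-12)^4

Final answer: 6/(s-12)^4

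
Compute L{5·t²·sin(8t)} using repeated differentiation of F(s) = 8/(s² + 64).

F(s) = 8/(s² + 64). F'(s) = -16s/(s² + 64)². F''(s) = -16(64 - 3s²)/(s² + 64)³ = (48s² - 1024)/(s² + 64)³. So L{t²·sin(8t)} = (-1)² F''(s) = (48s² - 1024)/(s² + 64)³. Then L{5·t²·sin(8t)} = 5·(48s² - 1024)/(s² + 64)³ = (240s² - 5120)/(s² + 64)³

Final answer: (240s² - 5120)/(s² + 64)³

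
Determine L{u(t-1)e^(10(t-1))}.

u(t-a)f(t-a) with f(t)=e^(10t). L{e^(10t)} = 1/(s-10). By time shift: e^(-s)/(s-10)

Final answer: e^(-s)/(s-10)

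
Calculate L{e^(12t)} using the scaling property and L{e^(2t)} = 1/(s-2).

Using L{f(at)} = (1/a)F(s/a) with a=6 and f(t) = e^(2t): L{e^(12t)} = (1/6) · 1/((s/6)-2) = (1/6) · 6/(s-12) = 1/(s-12)

Final answer: 1/(s-12)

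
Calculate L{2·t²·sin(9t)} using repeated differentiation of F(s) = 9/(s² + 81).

F(s) = 9/(s² + 81). F'(s) = -18s/(s² + 81)². F''(s) = -18(81 - 3s²)/(s² + 81)³ = (54s² - 1458)/(s² + 81)³. So L{t²·sin(9t)} = (-1)² F''(s) = (54s² - 1458)/(s² + 81)³. Then L{2·t²·sin(9t)} = 2·(54s² - 1458)/(s² + 81)³ = (108s² - 2916)/(s² + 81)³

Final answer: (108s² - 2916)/(s² + 81)³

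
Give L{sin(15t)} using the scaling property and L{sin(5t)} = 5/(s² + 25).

Using L{f(at)} = (1/a)F(s/a) with a=3: L{sin(15t)} = (1/3) · 5/((s/3)² + 25) = (1/3) · 5·9/(s² + 225) = 15/(s² + 225)

Final answer: 15/(s² + 225)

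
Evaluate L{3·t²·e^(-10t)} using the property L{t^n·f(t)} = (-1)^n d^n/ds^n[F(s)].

L{e^(-10t)} = 1/(s+10). d/ds[1/(s+10)] = -1/(s+10)². d²/ds²[1/(s+10)] = 2/(s+10)³. So L{t²·e^(-10t)} = (-1)² · 2/(s+10)³ = 2/(s+10)³. Then L{3·t²·e^(-10t)} = 3·2/(s+10)³ = 6/(s+10)³

Final answer: 6/(s+10)³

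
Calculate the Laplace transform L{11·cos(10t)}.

L{cos(ωt)} = s/(s² + ω²), so L{cos(10t)} = s/(s² + 100). Then L{11·cos(10t)} = 11·s/(s² + 100) = 11s/(s² + 100)

Final answer: 11s/(s² + 100)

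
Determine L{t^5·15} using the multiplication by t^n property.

L{15} = 15/s. d^1/ds^1[1/s] = -1/s². d^2/ds^2[1/s] = 2/s^3. d^3/ds^3[1/s] = -6/s^4. d^4/ds^4[1/s] = 24/s^5. d^5/ds^5[1/s] = -120/s^6. So L{t^5} = (-1)^{5}·-120/s^6 = 120/s^6. Then L{t^5·15} = 15·120/s^6 = 1800/s^6

Final answer: 1800/s^6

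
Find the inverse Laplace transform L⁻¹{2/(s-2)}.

L⁻¹{1/(s-a)} = e^(at), so L⁻¹{1/(s-2)} = e^(2t), and L⁻¹{2/(s-2)} = 2·e^(2t)

Final answer: 2·e^(2t)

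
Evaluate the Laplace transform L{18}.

L{18} = 18 · L{1} = 18/s

Final answer: 18/s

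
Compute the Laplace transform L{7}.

L{7} = 7 · L{1} = 7/s

Final answer: 7/s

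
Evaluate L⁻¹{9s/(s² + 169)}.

This is the form c·s/(s² + a²) with a = 13, c = 9. L⁻¹ = 9·cos(13t)

Final answer: 9·cos(13t)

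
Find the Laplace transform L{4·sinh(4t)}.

L{sinh(ωt)} = ω/(s² - ω²), so L{sinh(4t)} = 4/(s² - 16). Then L{4·sinh(4t)} = 4·4/(s² - 16) = 16/(s² - 16)

Final answer: 16/(s² - 16)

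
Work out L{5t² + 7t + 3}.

L{5t² + 7t + 3} = 5·2/s³ + 7/s² + 3/s = 10/s³ + 7/s² + 3/s

Final answer: 10/s³ + 7/s² + 3/s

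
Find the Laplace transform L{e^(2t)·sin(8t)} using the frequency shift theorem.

Frequency shift: L{e^(at)f(t)} = F(s-a). L{e^(2t)·sin(8t)} = 8/((s-2)² + 64)

Final answer: 8/((s-2)² + 64)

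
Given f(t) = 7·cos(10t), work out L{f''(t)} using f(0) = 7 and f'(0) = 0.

F(s) = 7s/(s² + 100). L{f''(t)} = s²F(s) - sf(0) - f'(0) = 7s³/(s² + 100) - 7s = (7s³ - 7s(s² + 100))/(s² + 100) = -700s/(s² + 100)

Final answer: -700s/(s² + 100)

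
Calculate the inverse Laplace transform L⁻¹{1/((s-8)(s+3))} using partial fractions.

Decompose: A/(s-8) + B/(s+3). A = 1/11, B = -1/11. f(t) = (e^(8t) - e^(-3t))/11

Final answer: (e^(8t) - e^(-3t))/11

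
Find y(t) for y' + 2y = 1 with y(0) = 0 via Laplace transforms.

sY + 2Y = 1/s. Y = 1/(s(s+2)). Partial fractions: Y = 1/2/s - 1/2/(s+2)

Final answer: y(t) = 1/2(1 - e^(-2t))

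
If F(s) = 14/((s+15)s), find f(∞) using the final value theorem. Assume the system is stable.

f(∞) = lim_{s→0} sF(s) = lim_{s→0} 14/(s+15) = 14/15

Final answer: 14/15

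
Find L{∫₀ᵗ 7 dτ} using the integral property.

L{∫₀ᵗ f(τ)dτ} = F(s)/s with f(t) = 7. F(s) = 7/s, so L{∫₀ᵗ 7 dτ} = (7/s)/s = 7/s². (Check: ∫₀ᵗ 7 dτ = 7t.)

Final answer: 7/s²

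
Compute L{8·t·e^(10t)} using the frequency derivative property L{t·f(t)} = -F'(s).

L{e^(10t)} = 1/(s-10). By frequency derivative: L{t·e^(10t)} = -d/ds[1/(s-10)] = -(-1)/(s-10)² = 1/(s-10)². Then L{8·t·e^(10t)} = 8·1/(s-10)² = 8/(s-10)²

Final answer: 8/(s-10)²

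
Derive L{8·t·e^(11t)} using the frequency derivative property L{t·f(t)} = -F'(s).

L{e^(11t)} = 1/(s-11). By frequency derivative: L{t·e^(11t)} = -d/ds[1/(s-11)] = -(-1)/(s-11)² = 1/(s-11)². Then L{8·t·e^(11t)} = 8·1/(s-11)² = 8/(s-11)²

Final answer: 8/(s-11)²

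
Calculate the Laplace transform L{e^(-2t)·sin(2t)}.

L{e^(at)·sin(ωt)} = ω/((s-a)² + ω²), so L{e^(-2t)·sin(2t)} = 2/((s+2)² + 4)

Final answer: 2/((s+2)² + 4)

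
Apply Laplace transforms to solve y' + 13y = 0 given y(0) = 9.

L{y'} + 13L{y} = 0. sY - 9 + 13Y = 0. Y(s+13) = 9. Y = 9/(s+13)

Final answer: y(t) = 9e^(-13t)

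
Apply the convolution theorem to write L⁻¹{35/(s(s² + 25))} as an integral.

35/(s(s² + 25)) = (1/s)·(35/(s² + 25)) = L{1}·L{7·sin(5t)}. So f(t) = 1*(7·sin(5t)) = ∫₀ᵗ 7·sin(5τ) dτ

Final answer: ∫₀ᵗ 7·sin(5τ) dτ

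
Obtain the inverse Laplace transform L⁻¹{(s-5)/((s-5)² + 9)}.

Using frequency shift, L⁻¹{(s-5)/((s-5)² + 9)} = e^(5t)·cos(3t)

Final answer: e^(5t)·cos(3t)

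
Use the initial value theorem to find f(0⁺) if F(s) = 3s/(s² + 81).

f(0⁺) = lim_{s→∞} s·3s/(s² + 81) = lim_{s→∞} 3s²/(s² + 81) = 3

Final answer: 3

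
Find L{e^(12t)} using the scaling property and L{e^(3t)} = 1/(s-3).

Using L{f(at)} = (1/a)F(s/a) with a=4 and f(t) = e^(3t): L{e^(12t)} = (1/4) · 1/((s/4)-3) = (1/4) · 4/(s-12) = 1/(s-12)

Final answer: 1/(s-12)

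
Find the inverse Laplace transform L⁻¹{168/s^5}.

L⁻¹{n!/s^(n+1)} = t^n with n=4. So L⁻¹{24/s^5} = t^4, and L⁻¹{168/s^5} = (168/24)·t^4 = 7·t^4

Final answer: 7·t^4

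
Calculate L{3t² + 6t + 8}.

L{3t² + 6t + 8} = 3·2/s³ + 6/s² + 8/s = 6/s³ + 6/s² + 8/s

Final answer: 6/s³ + 6/s² + 8/s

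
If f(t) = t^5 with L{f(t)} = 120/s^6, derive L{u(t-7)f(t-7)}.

Time shift theorem: L{u(t-a)f(t-a)} = e^(-as)F(s). Here a=7, F(s) = 120/s^6, so L{u(t-7)f(t-7)} = e^(-7s)·120/s^6

Final answer: e^(-7s)·120/s^6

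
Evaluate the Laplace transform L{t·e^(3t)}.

L{t^n·e^(at)} = n!/(s-a)^(n+1), so L{t·e^(3t)} = 1/(s-3)^2

Final answer: 1/(s-3)^2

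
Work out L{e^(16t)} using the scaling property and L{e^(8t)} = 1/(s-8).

Using L{f(at)} = (1/a)F(s/a) with a=2 and f(t) = e^(8t): L{e^(16t)} = (1/2) · 1/((s/2)-8) = (1/2) · 2/(s-16) = 1/(s-16)

Final answer: 1/(s-16)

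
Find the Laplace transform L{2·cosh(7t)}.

L{cosh(ωt)} = s/(s² - ω²), so L{cosh(7t)} = s/(s² - 49). Then L{2·cosh(7t)} = 2·s/(s² - 49) = 2s/(s² - 49)

Final answer: 2s/(s² - 49)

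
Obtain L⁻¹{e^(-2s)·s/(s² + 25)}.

L⁻¹{s/(s² + 25)} = cos(5t). By the time shift theorem, L⁻¹{e^(-as)F(s)} = u(t-a)f(t-a) with a=2, so L⁻¹{e^(-2s)·s/(s² + 25)} = u(t-2)·cos(5(t-2))

Final answer: u(t-2)·cos(5(t-2))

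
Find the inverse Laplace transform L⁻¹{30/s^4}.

L⁻¹{n!/s^(n+1)} = t^n with n=3. So L⁻¹{6/s^4} = t^3, and L⁻¹{30/s^4} = (30/6)·t^3 = 5·t^3

Final answer: 5·t^3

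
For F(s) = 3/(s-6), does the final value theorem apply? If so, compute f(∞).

sF(s) = 3s/(s-6) has a pole at s = 6 in the right half-plane. Theorem does NOT apply (unstable system; f(t) = 3·e^(6t) grows without bound).

Final answer: Not applicable (unstable)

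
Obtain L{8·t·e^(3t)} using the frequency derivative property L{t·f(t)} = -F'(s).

L{e^(3t)} = 1/(s-3). By frequency derivative: L{t·e^(3t)} = -d/ds[1/(s-3)] = -(-1)/(s-3)² = 1/(s-3)². Then L{8·t·e^(3t)} = 8·1/(s-3)² = 8/(s-3)²

Final answer: 8/(s-3)²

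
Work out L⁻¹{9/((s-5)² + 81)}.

Form: b/((s-a)² + b²) → e^(at)sin(bt). With a=5, b=9

Final answer: e^(5t)·sin(9t)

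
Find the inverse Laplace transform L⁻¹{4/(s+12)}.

L⁻¹{1/(s-a)} = e^(at), so L⁻¹{1/(s+12)} = e^(-12t), and L⁻¹{4/(s+12)} = 4·e^(-12t)

Final answer: 4·e^(-12t)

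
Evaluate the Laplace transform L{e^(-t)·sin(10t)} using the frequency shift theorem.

Frequency shift: L{e^(at)f(t)} = F(s-a). L{e^(-t)·sin(10t)} = 10/((s+1)² + 100)

Final answer: 10/((s+1)² + 100)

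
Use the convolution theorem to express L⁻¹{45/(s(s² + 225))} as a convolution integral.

45/(s(s² + 225)) = (1/s)·(45/(s² + 225)) = L{1}·L{3·sin(15t)}. So f(t) = 1*(3·sin(15t)) = ∫₀ᵗ 3·sin(15τ) dτ

Final answer: ∫₀ᵗ 3·sin(15τ) dτ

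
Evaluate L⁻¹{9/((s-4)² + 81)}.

Form: b/((s-a)² + b²) → e^(at)sin(bt). With a=4, b=9

Final answer: e^(4t)·sin(9t)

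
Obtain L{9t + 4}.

L{9t + 4} = 9·L{t} + 4·L{1} = 9/s² + 4/s

Final answer: 9/s² + 4/s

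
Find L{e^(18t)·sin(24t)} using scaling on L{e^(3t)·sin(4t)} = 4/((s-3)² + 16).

Scaling with a=6: L{e^(18t)·sin(24t)} = (1/6) · 4/((s/6-3)² + 16). Simplifying: 24/((s-18)² + 576)

Final answer: 24/((s-18)² + 576)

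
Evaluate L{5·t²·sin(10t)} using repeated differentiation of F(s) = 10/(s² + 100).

F(s) = 10/(s² + 100). F'(s) = -20s/(s² + 100)². F''(s) = -20(100 - 3s²)/(s² + 100)³ = (60s² - 2000)/(s² + 100)³. So L{t²·sin(10t)} = (-1)² F''(s) = (60s² - 2000)/(s² + 100)³. Then L{5·t²·sin(10t)} = 5·(60s² - 2000)/(s² + 100)³ = (300s² - 10000)/(s² + 100)³

Final answer: (300s² - 10000)/(s² + 100)³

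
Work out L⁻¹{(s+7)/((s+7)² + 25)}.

Using frequency shift: L⁻¹{(s-a)/((s-a)² + b²)} = e^(at)cos(bt). Here a=-7, b=5

Final answer: e^(-7t)·cos(5t)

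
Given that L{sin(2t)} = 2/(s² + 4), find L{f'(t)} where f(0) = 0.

L{f'(t)} = s·F(s) - f(0) = s·2/(s² + 4) - 0 = 2s/(s² + 4)

Final answer: 2s/(s² + 4)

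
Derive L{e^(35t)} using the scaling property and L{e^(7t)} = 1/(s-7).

Using L{f(at)} = (1/a)F(s/a) with a=5 and f(t) = e^(7t): L{e^(35t)} = (1/5) · 1/((s/5)-7) = (1/5) · 5/(s-35) = 1/(s-35)

Final answer: 1/(s-35)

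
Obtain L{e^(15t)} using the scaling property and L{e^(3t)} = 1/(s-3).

Using L{f(at)} = (1/a)F(s/a) with a=5 and f(t) = e^(3t): L{e^(15t)} = (1/5) · 1/((s/5)-3) = (1/5) · 5/(s-15) = 1/(s-15)

Final answer: 1/(s-15)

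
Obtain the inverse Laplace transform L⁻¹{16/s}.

L⁻¹{c/s} = c, so L⁻¹{16/s} = 16

Final answer: 16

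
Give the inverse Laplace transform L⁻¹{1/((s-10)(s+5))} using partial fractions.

Decompose: A/(s-10) + B/(s+5). A = 1/15, B = -1/15. f(t) = (e^(10t) - e^(-5t))/15

Final answer: (e^(10t) - e^(-5t))/15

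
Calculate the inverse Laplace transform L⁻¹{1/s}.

L⁻¹{c/s} = c, so L⁻¹{1/s} = 1

Final answer: 1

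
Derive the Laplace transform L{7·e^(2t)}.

L{e^(at)} = 1/(s-a), so L{e^(2t)} = 1/(s-2). Then L{7·e^(2t)} = 7/(s-2)

Final answer: 7/(s-2)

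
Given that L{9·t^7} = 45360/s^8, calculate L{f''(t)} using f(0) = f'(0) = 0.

L{f''(t)} = s²F(s) - sf(0) - f'(0) = s²·45360/s^8 - 0 - 0 = 45360/s^6

Final answer: 45360/s^6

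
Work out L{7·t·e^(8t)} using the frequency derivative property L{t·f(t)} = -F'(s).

L{e^(8t)} = 1/(s-8). By frequency derivative: L{t·e^(8t)} = -d/ds[1/(s-8)] = -(-1)/(s-8)² = 1/(s-8)². Then L{7·t·e^(8t)} = 7·1/(s-8)² = 7/(s-8)²

Final answer: 7/(s-8)²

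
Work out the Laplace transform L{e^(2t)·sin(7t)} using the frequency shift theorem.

Frequency shift: L{e^(at)f(t)} = F(s-a). L{e^(2t)·sin(7t)} = 7/((s-2)² + 49)

Final answer: 7/((s-2)² + 49)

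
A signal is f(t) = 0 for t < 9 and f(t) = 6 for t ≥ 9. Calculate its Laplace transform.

f(t) = 6·u(t-9). L{u(t-9)} = e^(-9s)/s, so L{f(t)} = 6·e^(-9s)/s

Final answer: 6·e^(-9s)/s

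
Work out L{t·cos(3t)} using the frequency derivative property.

L{cos(3t)} = s/(s² + 9). Derivative: d/ds[s/(s² + 9)] = [(s² + 9) - s·2s]/(s² + 9)² = (9 - s²)/(s² + 9)². So L{t·cos(3t)} = -F'(s) = (s² - 9)/(s² + 9)²

Final answer: (s² - 9)/(s² + 9)²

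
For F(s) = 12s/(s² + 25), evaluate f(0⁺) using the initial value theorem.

f(0⁺) = lim_{s→∞} s·12s/(s² + 25) = lim_{s→∞} 12s²/(s² + 25) = 12

Final answer: 12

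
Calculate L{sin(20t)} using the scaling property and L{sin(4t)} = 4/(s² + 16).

Using L{f(at)} = (1/a)F(s/a) with a=5: L{sin(20t)} = (1/5) · 4/((s/5)² + 16) = (1/5) · 4·25/(s² + 400) = 20/(s² + 400)

Final answer: 20/(s² + 400)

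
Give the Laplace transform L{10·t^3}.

L{t^n} = n!/s^(n+1), so L{t^3} = 6/s^4. Then L{10·t^3} = 10·6/s^4 = 60/s^4

Final answer: 60/s^4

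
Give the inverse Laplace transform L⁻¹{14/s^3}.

L⁻¹{n!/s^(n+1)} = t^n with n=2. So L⁻¹{2/s^3} = t^2, and L⁻¹{14/s^3} = (14/2)·t^2 = 7·t^2

Final answer: 7·t^2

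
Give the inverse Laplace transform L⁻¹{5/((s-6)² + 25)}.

Using frequency shift, L⁻¹{5/((s-6)² + 25)} = e^(6t)·sin(5t)

Final answer: e^(6t)·sin(5t)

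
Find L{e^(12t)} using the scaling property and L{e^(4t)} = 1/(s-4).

Using L{f(at)} = (1/a)F(s/a) with a=3 and f(t) = e^(4t): L{e^(12t)} = (1/3) · 1/((s/3)-4) = (1/3) · 3/(s-12) = 1/(s-12)

Final answer: 1/(s-12)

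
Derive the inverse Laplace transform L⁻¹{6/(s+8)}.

L⁻¹{1/(s-a)} = e^(at), so L⁻¹{1/(s+8)} = e^(-8t), and L⁻¹{6/(s+8)} = 6·e^(-8t)

Final answer: 6·e^(-8t)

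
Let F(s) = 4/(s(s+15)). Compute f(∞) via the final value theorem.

f(∞) = lim_{s→0} s·4/(s(s+15)) = lim_{s→0} 4/(s+15) = 4/15 = 4/15

Final answer: 4/15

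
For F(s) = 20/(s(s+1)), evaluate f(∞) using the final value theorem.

f(∞) = lim_{s→0} s·20/(s(s+1)) = lim_{s→0} 20/(s+1) = 20/1 = 20

Final answer: 20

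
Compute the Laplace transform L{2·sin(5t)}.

L{sin(ωt)} = ω/(s² + ω²), so L{sin(5t)} = 5/(s² + 25). Then L{2·sin(5t)} = 2·5/(s² + 25) = 10/(s² + 25)

Final answer: 10/(s² + 25)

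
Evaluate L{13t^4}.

L{t^n} = n!/s^(n+1). So L{13t^4} = 13·4!/s^5 = 312/s^5

Final answer: 312/s^5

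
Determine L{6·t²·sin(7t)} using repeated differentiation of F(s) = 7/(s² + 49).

F(s) = 7/(s² + 49). F'(s) = -14s/(s² + 49)². F''(s) = -14(49 - 3s²)/(s² + 49)³ = (42s² - 686)/(s² + 49)³. So L{t²·sin(7t)} = (-1)² F''(s) = (42s² - 686)/(s² + 49)³. Then L{6·t²·sin(7t)} = 6·(42s² - 686)/(s² + 49)³ = (252s² - 4116)/(s² + 49)³

Final answer: (252s² - 4116)/(s² + 49)³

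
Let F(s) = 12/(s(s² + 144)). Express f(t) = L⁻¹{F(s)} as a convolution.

12/(s(s² + 144)) = (1/s)·(12/(s² + 144)) = L{1}·L{sin(12t)}. So f(t) = 1*(sin(12t)) = ∫₀ᵗ sin(12τ) dτ

Final answer: ∫₀ᵗ sin(12τ) dτ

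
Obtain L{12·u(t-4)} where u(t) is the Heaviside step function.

L{u(t-a)} = e^(-as)/s. Here a=4, so L{u(t-4)} = e^(-4s)/s, and L{12·u(t-4)} = 12·e^(-4s)/s

Final answer: 12·e^(-4s)/s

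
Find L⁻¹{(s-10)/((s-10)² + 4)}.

Using frequency shift: L⁻¹{(s-a)/((s-a)² + b²)} = e^(at)cos(bt). Here a=10, b=2

Final answer: e^(10t)·cos(2t)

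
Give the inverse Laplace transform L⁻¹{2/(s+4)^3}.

L⁻¹{n!/(s-a)^(n+1)} = t^n·e^(at) with n=2, a=-4. So L⁻¹{2/(s+4)^3} = t^2·e^(-4t)

Final answer: t^2·e^(-4t)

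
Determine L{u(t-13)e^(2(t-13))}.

u(t-a)f(t-a) with f(t)=e^(2t). L{e^(2t)} = 1/(s-2). By time shift: e^(-13s)/(s-2)

Final answer: e^(-13s)/(s-2)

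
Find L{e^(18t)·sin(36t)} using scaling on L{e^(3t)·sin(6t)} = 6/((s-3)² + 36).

Scaling with a=6: L{e^(18t)·sin(36t)} = (1/6) · 6/((s/6-3)² + 36). Simplifying: 36/((s-18)² + 1296)

Final answer: 36/((s-18)² + 1296)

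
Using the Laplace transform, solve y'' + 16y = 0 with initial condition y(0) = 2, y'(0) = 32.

L{y''} + 16L{y} = 0. s²Y - 2s - 32 + 16Y = 0. Y(s² + 16) = 2s + 32. Y = (2s + 32)/(s² + 16). Inverting: y(t) = 2cos(4t) + 8sin(4t)

Final answer: y(t) = 2cos(4t) + 8sin(4t)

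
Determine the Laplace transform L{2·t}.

L{t^n} = n!/s^(n+1), so L{t} = 1/s^2. Then L{2·t} = 2·1/s^2 = 2/s^2

Final answer: 2/s^2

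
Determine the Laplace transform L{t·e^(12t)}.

L{t^n·e^(at)} = n!/(s-a)^(n+1), so L{t·e^(12t)} = 1/(s-12)^2

Final answer: 1/(s-12)^2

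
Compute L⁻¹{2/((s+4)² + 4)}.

Form: b/((s-a)² + b²) → e^(at)sin(bt). With a=-4, b=2

Final answer: e^(-4t)·sin(2t)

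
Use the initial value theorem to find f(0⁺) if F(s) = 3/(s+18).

f(0⁺) = lim_{s→∞} s·3/(s+18) = lim_{s→∞} 3s/(s+18) = 3

Final answer: 3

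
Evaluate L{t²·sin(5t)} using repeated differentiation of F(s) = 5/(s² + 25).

F(s) = 5/(s² + 25). F'(s) = -10s/(s² + 25)². F''(s) = -10(25 - 3s²)/(s² + 25)³ = (30s² - 250)/(s² + 25)³. So L{t²·sin(5t)} = (-1)² F''(s) = (30s² - 250)/(s² + 25)³

Final answer: (30s² - 250)/(s² + 25)³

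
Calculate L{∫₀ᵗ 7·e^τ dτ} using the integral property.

L{∫₀ᵗ f(τ)dτ} = F(s)/s with F(s) = 7/(s-1), so L{∫₀ᵗ 7·e^τ dτ} = 7/(s(s-1))

Final answer: 7/(s(s-1))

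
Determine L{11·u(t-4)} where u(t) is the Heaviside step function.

L{u(t-a)} = e^(-as)/s. Here a=4, so L{u(t-4)} = e^(-4s)/s, and L{11·u(t-4)} = 11·e^(-4s)/s

Final answer: 11·e^(-4s)/s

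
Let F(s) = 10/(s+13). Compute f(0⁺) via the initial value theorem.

f(0⁺) = lim_{s→∞} s·10/(s+13) = lim_{s→∞} 10s/(s+13) = 10

Final answer: 10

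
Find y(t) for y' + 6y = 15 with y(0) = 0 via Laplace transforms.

sY + 6Y = 15/s. Y = 15/(s(s+6)). Partial fractions: Y = 5/2/s - 5/2/(s+6)

Final answer: y(t) = 5/2(1 - e^(-6t))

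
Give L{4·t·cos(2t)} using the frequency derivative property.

L{cos(2t)} = s/(s² + 4). Derivative: d/ds[s/(s² + 4)] = [(s² + 4) - s·2s]/(s² + 4)² = (4 - s²)/(s² + 4)². So L{t·cos(2t)} = -F'(s) = (s² - 4)/(s² + 4)². Then L{4·t·cos(2t)} = 4·(s² - 4)/(s² + 4)²

Final answer: 4·(s² - 4)/(s² + 4)²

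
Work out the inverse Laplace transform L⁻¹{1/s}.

L⁻¹{c/s} = c, so L⁻¹{1/s} = 1

Final answer: 1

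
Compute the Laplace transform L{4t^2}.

L{4t^2} = 4 · L{t^2} = 4 · 2/s^3 = 8/s^3

Final answer: 8/s^3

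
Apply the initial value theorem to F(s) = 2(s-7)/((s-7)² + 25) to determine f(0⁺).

f(0⁺) = lim_{s→∞} sF(s) = lim_{s→∞} 2s(s-7)/((s-7)² + 25) = 2

Final answer: 2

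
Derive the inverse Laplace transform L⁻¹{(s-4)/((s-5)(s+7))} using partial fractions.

Using partial fractions, f(t) = (e^(5t) + 11e^(-7t))/12

Final answer: (e^(5t) + 11e^(-7t))/12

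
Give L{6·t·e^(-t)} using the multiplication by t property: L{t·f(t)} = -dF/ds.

Using L{t^n·e^(at)} = n!/(s-a)^(n+1), L{t·e^(-t)} = 1/(s+1)^2, so L{6·t·e^(-t)} = 6·1/(s+1)^2 = 6/(s+1)^2

Final answer: 6/(s+1)^2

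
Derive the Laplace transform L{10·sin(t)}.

L{sin(ωt)} = ω/(s² + ω²), so L{sin(t)} = 1/(s² + 1). Then L{10·sin(t)} = 10·1/(s² + 1) = 10/(s² + 1)

Final answer: 10/(s² + 1)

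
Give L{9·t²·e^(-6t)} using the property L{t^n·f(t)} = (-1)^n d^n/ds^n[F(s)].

L{e^(-6t)} = 1/(s+6). d/ds[1/(s+6)] = -1/(s+6)². d²/ds²[1/(s+6)] = 2/(s+6)³. So L{t²·e^(-6t)} = (-1)² · 2/(s+6)³ = 2/(s+6)³. Then L{9·t²·e^(-6t)} = 9·2/(s+6)³ = 18/(s+6)³

Final answer: 18/(s+6)³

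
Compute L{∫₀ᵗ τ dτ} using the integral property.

L{∫₀ᵗ f(τ)dτ} = F(s)/s with f(t) = t. F(s) = 1/s^2, so L{∫₀ᵗ τ dτ} = (1/s^2)/s = 1/s^3. (Check: ∫₀ᵗ τ dτ = t^2/2.)

Final answer: 1/s^3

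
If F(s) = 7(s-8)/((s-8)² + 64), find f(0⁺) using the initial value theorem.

f(0⁺) = lim_{s→∞} sF(s) = lim_{s→∞} 7s(s-8)/((s-8)² + 64) = 7

Final answer: 7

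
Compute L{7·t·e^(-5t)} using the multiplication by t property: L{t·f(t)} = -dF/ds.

Using L{t^n·e^(at)} = n!/(s-a)^(n+1), L{t·e^(-5t)} = 1/(s+5)^2, so L{7·t·e^(-5t)} = 7·1/(s+5)^2 = 7/(s+5)^2

Final answer: 7/(s+5)^2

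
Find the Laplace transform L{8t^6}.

L{8t^6} = 8 · L{t^6} = 8 · 720/s^7 = 5760/s^7

Final answer: 5760/s^7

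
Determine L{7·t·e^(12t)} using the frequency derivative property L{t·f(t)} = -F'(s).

L{e^(12t)} = 1/(s-12). By frequency derivative: L{t·e^(12t)} = -d/ds[1/(s-12)] = -(-1)/(s-12)² = 1/(s-12)². Then L{7·t·e^(12t)} = 7·1/(s-12)² = 7/(s-12)²

Final answer: 7/(s-12)²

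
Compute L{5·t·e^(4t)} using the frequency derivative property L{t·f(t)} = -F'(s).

L{e^(4t)} = 1/(s-4). By frequency derivative: L{t·e^(4t)} = -d/ds[1/(s-4)] = -(-1)/(s-4)² = 1/(s-4)². Then L{5·t·e^(4t)} = 5·1/(s-4)² = 5/(s-4)²

Final answer: 5/(s-4)²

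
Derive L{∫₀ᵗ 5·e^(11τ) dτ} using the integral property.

L{∫₀ᵗ f(τ)dτ} = F(s)/s with F(s) = 5/(s-11), so L{∫₀ᵗ 5·e^(11τ) dτ} = 5/(s(s-11))

Final answer: 5/(s(s-11))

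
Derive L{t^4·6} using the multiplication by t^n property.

L{6} = 6/s. d^1/ds^1[1/s] = -1/s². d^2/ds^2[1/s] = 2/s^3. d^3/ds^3[1/s] = -6/s^4. d^4/ds^4[1/s] = 24/s^5. So L{t^4} = (-1)^{4}·24/s^5 = 24/s^5. Then L{t^4·6} = 6·24/s^5 = 144/s^5

Final answer: 144/s^5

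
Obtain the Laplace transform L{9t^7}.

L{9t^7} = 9 · L{t^7} = 9 · 5040/s^8 = 45360/s^8

Final answer: 45360/s^8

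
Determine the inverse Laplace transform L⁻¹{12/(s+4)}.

L⁻¹{1/(s-a)} = e^(at), so L⁻¹{1/(s+4)} = e^(-4t), and L⁻¹{12/(s+4)} = 12·e^(-4t)

Final answer: 12·e^(-4t)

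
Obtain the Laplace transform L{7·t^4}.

L{t^n} = n!/s^(n+1), so L{t^4} = 24/s^5. Then L{7·t^4} = 7·24/s^5 = 168/s^5

Final answer: 168/s^5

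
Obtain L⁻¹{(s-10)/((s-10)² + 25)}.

Using frequency shift: L⁻¹{(s-a)/((s-a)² + b²)} = e^(at)cos(bt). Here a=10, b=5

Final answer: e^(10t)·cos(5t)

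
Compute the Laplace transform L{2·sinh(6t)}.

L{sinh(ωt)} = ω/(s² - ω²), so L{sinh(6t)} = 6/(s² - 36). Then L{2·sinh(6t)} = 2·6/(s² - 36) = 12/(s² - 36)

Final answer: 12/(s² - 36)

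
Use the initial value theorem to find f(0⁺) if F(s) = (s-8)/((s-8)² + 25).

f(0⁺) = lim_{s→∞} sF(s) = lim_{s→∞} s(s-8)/((s-8)² + 25) = 1

Final answer: 1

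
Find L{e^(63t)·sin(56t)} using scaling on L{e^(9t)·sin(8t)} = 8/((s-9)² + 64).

Scaling with a=7: L{e^(63t)·sin(56t)} = (1/7) · 8/((s/7-9)² + 64). Simplifying: 56/((s-63)² + 3136)

Final answer: 56/((s-63)² + 3136)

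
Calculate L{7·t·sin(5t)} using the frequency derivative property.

L{sin(5t)} = 5/(s² + 25). By L{t·f(t)} = -F'(s): -d/ds[5/(s² + 25)] = -(5)·(-2s)/(s² + 25)² = 10s/(s² + 25)². Then L{7·t·sin(5t)} = 7·10s/(s² + 25)² = 70s/(s² + 25)²

Final answer: 70s/(s² + 25)²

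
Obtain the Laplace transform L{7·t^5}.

L{t^n} = n!/s^(n+1), so L{t^5} = 120/s^6. Then L{7·t^5} = 7·120/s^6 = 840/s^6

Final answer: 840/s^6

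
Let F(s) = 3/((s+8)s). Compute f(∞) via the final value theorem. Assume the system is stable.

f(∞) = lim_{s→0} sF(s) = lim_{s→0} 3/(s+8) = 3/8

Final answer: 3/8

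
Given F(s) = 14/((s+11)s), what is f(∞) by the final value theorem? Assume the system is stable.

f(∞) = lim_{s→0} sF(s) = lim_{s→0} 14/(s+11) = 14/11

Final answer: 14/11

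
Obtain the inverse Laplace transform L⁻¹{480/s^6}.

L⁻¹{n!/s^(n+1)} = t^n with n=5. So L⁻¹{120/s^6} = t^5, and L⁻¹{480/s^6} = (480/120)·t^5 = 4·t^5

Final answer: 4·t^5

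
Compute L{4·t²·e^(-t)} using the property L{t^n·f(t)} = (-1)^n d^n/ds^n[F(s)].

L{e^(-t)} = 1/(s+1). d/ds[1/(s+1)] = -1/(s+1)². d²/ds²[1/(s+1)] = 2/(s+1)³. So L{t²·e^(-t)} = (-1)² · 2/(s+1)³ = 2/(s+1)³. Then L{4·t²·e^(-t)} = 4·2/(s+1)³ = 8/(s+1)³

Final answer: 8/(s+1)³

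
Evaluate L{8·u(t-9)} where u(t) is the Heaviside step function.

L{u(t-a)} = e^(-as)/s. Here a=9, so L{u(t-9)} = e^(-9s)/s, and L{8·u(t-9)} = 8·e^(-9s)/s

Final answer: 8·e^(-9s)/s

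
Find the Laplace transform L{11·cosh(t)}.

L{cosh(ωt)} = s/(s² - ω²), so L{cosh(t)} = s/(s² - 1). Then L{11·cosh(t)} = 11·s/(s² - 1) = 11s/(s² - 1)

Final answer: 11s/(s² - 1)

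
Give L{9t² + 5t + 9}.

L{9t² + 5t + 9} = 9·2/s³ + 5/s² + 9/s = 18/s³ + 5/s² + 9/s

Final answer: 18/s³ + 5/s² + 9/s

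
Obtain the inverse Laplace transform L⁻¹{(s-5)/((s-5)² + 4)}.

Using frequency shift, L⁻¹{(s-5)/((s-5)² + 4)} = e^(5t)·cos(2t)

Final answer: e^(5t)·cos(2t)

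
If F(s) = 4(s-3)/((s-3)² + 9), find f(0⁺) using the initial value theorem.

f(0⁺) = lim_{s→∞} sF(s) = lim_{s→∞} 4s(s-3)/((s-3)² + 9) = 4

Final answer: 4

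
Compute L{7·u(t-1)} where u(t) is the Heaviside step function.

L{u(t-a)} = e^(-as)/s. Here a=1, so L{u(t-1)} = e^(-s)/s, and L{7·u(t-1)} = 7·e^(-s)/s

Final answer: 7·e^(-s)/s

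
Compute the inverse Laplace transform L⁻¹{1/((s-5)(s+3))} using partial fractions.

Decompose: A/(s-5) + B/(s+3). A = 1/8, B = -1/8. f(t) = (e^(5t) - e^(-3t))/8

Final answer: (e^(5t) - e^(-3t))/8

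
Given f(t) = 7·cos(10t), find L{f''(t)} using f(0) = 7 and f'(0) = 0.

F(s) = 7s/(s² + 100). L{f''(t)} = s²F(s) - sf(0) - f'(0) = 7s³/(s² + 100) - 7s = (7s³ - 7s(s² + 100))/(s² + 100) = -700s/(s² + 100)

Final answer: -700s/(s² + 100)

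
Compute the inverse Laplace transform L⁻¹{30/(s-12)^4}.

L⁻¹{n!/(s-a)^(n+1)} = t^n·e^(at) with n=3, a=12. So L⁻¹{6/(s-12)^4} = t^3·e^(12t), and L⁻¹{30/(s-12)^4} = (30/6)·t^3·e^(12t) = 5·t^3·e^(12t)

Final answer: 5·t^3·e^(12t)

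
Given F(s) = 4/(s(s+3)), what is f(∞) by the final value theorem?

f(∞) = lim_{s→0} s·4/(s(s+3)) = lim_{s→0} 4/(s+3) = 4/3 = 4/3

Final answer: 4/3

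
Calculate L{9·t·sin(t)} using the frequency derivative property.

L{sin(t)} = 1/(s² + 1). By L{t·f(t)} = -F'(s): -d/ds[1/(s² + 1)] = -(1)·(-2s)/(s² + 1)² = 2s/(s² + 1)². Then L{9·t·sin(t)} = 9·2s/(s² + 1)² = 18s/(s² + 1)²

Final answer: 18s/(s² + 1)²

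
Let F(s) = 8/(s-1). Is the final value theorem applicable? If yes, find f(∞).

sF(s) = 8s/(s-1) has a pole at s = 1 in the right half-plane. Theorem does NOT apply (unstable system; f(t) = 8·e^t grows without bound).

Final answer: Not applicable (unstable)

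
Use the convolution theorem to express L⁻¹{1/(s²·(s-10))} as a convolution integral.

1/(s²·(s-10)) = (1/s^2)·(1/(s-10)) = L{t}·L{e^(10t)}. So f(t) = t*e^(10t) = ∫₀ᵗ τ·e^(10(t-τ)) dτ

Final answer: ∫₀ᵗ τ·e^(10(t-τ)) dτ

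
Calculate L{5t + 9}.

L{5t + 9} = 5·L{t} + 9·L{1} = 5/s² + 9/s

Final answer: 5/s² + 9/s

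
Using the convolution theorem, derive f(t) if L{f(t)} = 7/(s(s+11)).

7/(s(s+11)) = (7/s)·(1/(s+11)) = L{7}·L{e^(-11t)}. By convolution, f(t) = 7*e^(-11t) = ∫₀ᵗ 7·e^(-11τ) dτ = 7·(1 - e^(-11t))/11

Final answer: 7·(1 - e^(-11t))/11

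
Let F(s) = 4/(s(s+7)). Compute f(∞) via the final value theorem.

f(∞) = lim_{s→0} s·4/(s(s+7)) = lim_{s→0} 4/(s+7) = 4/7 = 4/7

Final answer: 4/7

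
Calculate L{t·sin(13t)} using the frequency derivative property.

L{sin(13t)} = 13/(s² + 169). By L{t·f(t)} = -F'(s): -d/ds[13/(s² + 169)] = -(13)·(-2s)/(s² + 169)² = 26s/(s² + 169)²

Final answer: 26s/(s² + 169)²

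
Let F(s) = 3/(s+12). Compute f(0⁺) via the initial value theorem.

f(0⁺) = lim_{s→∞} s·3/(s+12) = lim_{s→∞} 3s/(s+12) = 3

Final answer: 3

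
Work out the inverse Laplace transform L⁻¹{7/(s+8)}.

L⁻¹{1/(s-a)} = e^(at), so L⁻¹{1/(s+8)} = e^(-8t), and L⁻¹{7/(s+8)} = 7·e^(-8t)

Final answer: 7·e^(-8t)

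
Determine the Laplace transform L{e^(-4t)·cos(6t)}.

L{e^(at)·cos(ωt)} = (s-a)/((s-a)² + ω²), so L{e^(-4t)·cos(6t)} = (s+4)/((s+4)² + 36)

Final answer: (s+4)/((s+4)² + 36)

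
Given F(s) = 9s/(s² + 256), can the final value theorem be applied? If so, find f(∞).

The final value theorem requires all poles of sF(s) in the left half-plane. sF(s) = 9s²/(s² + 256) has poles at s = ±16i (imaginary axis). Theorem does NOT apply (oscillatory system).

Final answer: Not applicable (oscillatory)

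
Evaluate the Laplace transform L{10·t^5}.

L{t^n} = n!/s^(n+1), so L{t^5} = 120/s^6. Then L{10·t^5} = 10·120/s^6 = 1200/s^6

Final answer: 1200/s^6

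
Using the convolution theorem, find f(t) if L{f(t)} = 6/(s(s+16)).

6/(s(s+16)) = (6/s)·(1/(s+16)) = L{6}·L{e^(-16t)}. By convolution, f(t) = 6*e^(-16t) = ∫₀ᵗ 6·e^(-16τ) dτ = 6·(1 - e^(-16t))/16

Final answer: 6·(1 - e^(-16t))/16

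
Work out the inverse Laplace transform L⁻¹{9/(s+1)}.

L⁻¹{1/(s-a)} = e^(at), so L⁻¹{1/(s+1)} = e^(-t), and L⁻¹{9/(s+1)} = 9·e^(-t)

Final answer: 9·e^(-t)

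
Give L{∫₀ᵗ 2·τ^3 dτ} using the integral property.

L{∫₀ᵗ f(τ)dτ} = F(s)/s with f(t) = 2t^3. F(s) = 12/s^4, so L{∫₀ᵗ 2·τ^3 dτ} = (12/s^4)/s = 12/s^5. (Check: ∫₀ᵗ 2·τ^3 dτ = 2t^4/4.)

Final answer: 12/s^5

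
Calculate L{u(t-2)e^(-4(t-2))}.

u(t-a)f(t-a) with f(t)=e^(-4t). L{e^(-4t)} = 1/(s+4). By time shift: e^(-2s)/(s+4)

Final answer: e^(-2s)/(s+4)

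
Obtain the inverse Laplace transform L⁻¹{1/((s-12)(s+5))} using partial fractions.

Decompose: A/(s-12) + B/(s+5). A = 1/17, B = -1/17. f(t) = (e^(12t) - e^(-5t))/17

Final answer: (e^(12t) - e^(-5t))/17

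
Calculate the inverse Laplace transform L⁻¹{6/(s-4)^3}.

L⁻¹{n!/(s-a)^(n+1)} = t^n·e^(at) with n=2, a=4. So L⁻¹{2/(s-4)^3} = t^2·e^(4t), and L⁻¹{6/(s-4)^3} = (6/2)·t^2·e^(4t) = 3·t^2·e^(4t)

Final answer: 3·t^2·e^(4t)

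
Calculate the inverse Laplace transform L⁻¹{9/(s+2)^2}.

L⁻¹{n!/(s-a)^(n+1)} = t^n·e^(at) with n=1, a=-2. So L⁻¹{1/(s+2)^2} = t·e^(-2t), and L⁻¹{9/(s+2)^2} = (9/1)·t·e^(-2t) = 9·t·e^(-2t)

Final answer: 9·t·e^(-2t)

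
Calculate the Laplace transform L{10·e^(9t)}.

L{e^(at)} = 1/(s-a), so L{e^(9t)} = 1/(s-9). Then L{10·e^(9t)} = 10/(s-9)

Final answer: 10/(s-9)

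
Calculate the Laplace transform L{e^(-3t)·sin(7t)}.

L{e^(at)·sin(ωt)} = ω/((s-a)² + ω²), so L{e^(-3t)·sin(7t)} = 7/((s+3)² + 49)

Final answer: 7/((s+3)² + 49)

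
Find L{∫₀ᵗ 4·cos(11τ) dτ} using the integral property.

L{∫₀ᵗ f(τ)dτ} = F(s)/s with F(s) = 4s/(s² + 121), so the result is (4s/(s² + 121))/s = 4/(s² + 121)

Final answer: 4/(s² + 121)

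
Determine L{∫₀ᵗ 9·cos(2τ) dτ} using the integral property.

L{∫₀ᵗ f(τ)dτ} = F(s)/s with F(s) = 9s/(s² + 4), so the result is (9s/(s² + 4))/s = 9/(s² + 4)

Final answer: 9/(s² + 4)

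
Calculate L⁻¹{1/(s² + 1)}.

This is the form c·a/(s² + a²) with a = 1. L⁻¹ = sin(t)

Final answer: sin(t)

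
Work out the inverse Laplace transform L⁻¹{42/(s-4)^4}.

L⁻¹{n!/(s-a)^(n+1)} = t^n·e^(at) with n=3, a=4. So L⁻¹{6/(s-4)^4} = t^3·e^(4t), and L⁻¹{42/(s-4)^4} = (42/6)·t^3·e^(4t) = 7·t^3·e^(4t)

Final answer: 7·t^3·e^(4t)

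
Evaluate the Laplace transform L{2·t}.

L{t^n} = n!/s^(n+1), so L{t} = 1/s^2. Then L{2·t} = 2·1/s^2 = 2/s^2

Final answer: 2/s^2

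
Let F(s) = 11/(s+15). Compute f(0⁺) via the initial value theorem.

f(0⁺) = lim_{s→∞} s·11/(s+15) = lim_{s→∞} 11s/(s+15) = 11

Final answer: 11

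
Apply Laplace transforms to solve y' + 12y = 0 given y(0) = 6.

L{y'} + 12L{y} = 0. sY - 6 + 12Y = 0. Y(s+12) = 6. Y = 6/(s+12)

Final answer: y(t) = 6e^(-12t)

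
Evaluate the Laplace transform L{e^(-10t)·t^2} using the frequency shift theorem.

L{e^(at)·t^n} = n!/(s-a)^(n+1), so L{e^(-10t)·t^2} = 2/(s+10)^3

Final answer: 2/(s+10)^3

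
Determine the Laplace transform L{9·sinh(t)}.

L{sinh(ωt)} = ω/(s² - ω²), so L{sinh(t)} = 1/(s² - 1). Then L{9·sinh(t)} = 9·1/(s² - 1) = 9/(s² - 1)

Final answer: 9/(s² - 1)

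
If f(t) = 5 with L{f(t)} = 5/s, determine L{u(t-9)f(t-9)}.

Time shift theorem: L{u(t-a)f(t-a)} = e^(-as)F(s). Here a=9, F(s) = 5/s, so L{u(t-9)f(t-9)} = e^(-9s)·5/s

Final answer: e^(-9s)·5/s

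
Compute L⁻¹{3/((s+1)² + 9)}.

Form: b/((s-a)² + b²) → e^(at)sin(bt). With a=-1, b=3

Final answer: e^(-t)·sin(3t)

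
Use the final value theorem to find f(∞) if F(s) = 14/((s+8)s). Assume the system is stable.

f(∞) = lim_{s→0} sF(s) = lim_{s→0} 14/(s+8) = 7/4

Final answer: 7/4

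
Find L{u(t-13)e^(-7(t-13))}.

u(t-a)f(t-a) with f(t)=e^(-7t). L{e^(-7t)} = 1/(s+7). By time shift: e^(-13s)/(s+7)

Final answer: e^(-13s)/(s+7)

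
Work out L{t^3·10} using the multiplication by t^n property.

L{10} = 10/s. d^1/ds^1[1/s] = -1/s². d^2/ds^2[1/s] = 2/s^3. d^3/ds^3[1/s] = -6/s^4. So L{t^3} = (-1)^{3}·-6/s^4 = 6/s^4. Then L{t^3·10} = 10·6/s^4 = 60/s^4

Final answer: 60/s^4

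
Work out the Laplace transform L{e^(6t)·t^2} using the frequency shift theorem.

L{e^(at)·t^n} = n!/(s-a)^(n+1), so L{e^(6t)·t^2} = 2/(s-6)^3

Final answer: 2/(s-6)^3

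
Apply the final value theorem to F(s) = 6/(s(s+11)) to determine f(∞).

f(∞) = lim_{s→0} s·6/(s(s+11)) = lim_{s→0} 6/(s+11) = 6/11 = 6/11

Final answer: 6/11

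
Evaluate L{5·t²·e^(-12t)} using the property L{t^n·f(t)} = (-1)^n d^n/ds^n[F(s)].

L{e^(-12t)} = 1/(s+12). d/ds[1/(s+12)] = -1/(s+12)². d²/ds²[1/(s+12)] = 2/(s+12)³. So L{t²·e^(-12t)} = (-1)² · 2/(s+12)³ = 2/(s+12)³. Then L{5·t²·e^(-12t)} = 5·2/(s+12)³ = 10/(s+12)³

Final answer: 10/(s+12)³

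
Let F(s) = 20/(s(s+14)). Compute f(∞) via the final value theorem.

f(∞) = lim_{s→0} s·20/(s(s+14)) = lim_{s→0} 20/(s+14) = 20/14 = 10/7

Final answer: 10/7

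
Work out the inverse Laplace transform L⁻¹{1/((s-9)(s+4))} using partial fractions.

Decompose: A/(s-9) + B/(s+4). A = 1/13, B = -1/13. f(t) = (e^(9t) - e^(-4t))/13

Final answer: (e^(9t) - e^(-4t))/13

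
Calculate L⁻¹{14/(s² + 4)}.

This is the form c·a/(s² + a²) with a = 2, c = 7. L⁻¹ = 7·sin(2t)

Final answer: 7·sin(2t)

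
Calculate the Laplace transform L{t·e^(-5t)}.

L{t^n·e^(at)} = n!/(s-a)^(n+1), so L{t·e^(-5t)} = 1/(s+5)^2

Final answer: 1/(s+5)^2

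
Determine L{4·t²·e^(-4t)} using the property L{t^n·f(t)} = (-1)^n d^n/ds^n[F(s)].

L{e^(-4t)} = 1/(s+4). d/ds[1/(s+4)] = -1/(s+4)². d²/ds²[1/(s+4)] = 2/(s+4)³. So L{t²·e^(-4t)} = (-1)² · 2/(s+4)³ = 2/(s+4)³. Then L{4·t²·e^(-4t)} = 4·2/(s+4)³ = 8/(s+4)³

Final answer: 8/(s+4)³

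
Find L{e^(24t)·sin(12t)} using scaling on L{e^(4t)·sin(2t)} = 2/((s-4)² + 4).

Scaling with a=6: L{e^(24t)·sin(12t)} = (1/6) · 2/((s/6-4)² + 4). Simplifying: 12/((s-24)² + 144)

Final answer: 12/((s-24)² + 144)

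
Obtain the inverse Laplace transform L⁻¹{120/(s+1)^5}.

L⁻¹{n!/(s-a)^(n+1)} = t^n·e^(at) with n=4, a=-1. So L⁻¹{24/(s+1)^5} = t^4·e^(-t), and L⁻¹{120/(s+1)^5} = (120/24)·t^4·e^(-t) = 5·t^4·e^(-t)

Final answer: 5·t^4·e^(-t)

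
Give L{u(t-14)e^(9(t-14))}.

u(t-a)f(t-a) with f(t)=e^(9t). L{e^(9t)} = 1/(s-9). By time shift: e^(-14s)/(s-9)

Final answer: e^(-14s)/(s-9)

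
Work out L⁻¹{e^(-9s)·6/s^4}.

L⁻¹{6/s^4} = t^3. By the time shift theorem, L⁻¹{e^(-as)F(s)} = u(t-a)f(t-a) with a=9, so L⁻¹{e^(-9s)·6/s^4} = u(t-9)·(t-9)^3

Final answer: u(t-9)·(t-9)^3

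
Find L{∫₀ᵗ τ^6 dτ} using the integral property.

L{∫₀ᵗ f(τ)dτ} = F(s)/s with f(t) = t^6. F(s) = 720/s^7, so L{∫₀ᵗ τ^6 dτ} = (720/s^7)/s = 720/s^8. (Check: ∫₀ᵗ τ^6 dτ = t^7/7.)

Final answer: 720/s^8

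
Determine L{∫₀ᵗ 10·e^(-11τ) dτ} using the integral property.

L{∫₀ᵗ f(τ)dτ} = F(s)/s with F(s) = 10/(s+11), so L{∫₀ᵗ 10·e^(-11τ) dτ} = 10/(s(s+11))

Final answer: 10/(s(s+11))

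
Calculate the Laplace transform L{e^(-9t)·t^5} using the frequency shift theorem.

L{e^(at)·t^n} = n!/(s-a)^(n+1), so L{e^(-9t)·t^5} = 120/(s+9)^6

Final answer: 120/(s+9)^6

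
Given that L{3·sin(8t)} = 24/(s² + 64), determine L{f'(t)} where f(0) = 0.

L{f'(t)} = s·F(s) - f(0) = s·24/(s² + 64) - 0 = 24s/(s² + 64)

Final answer: 24s/(s² + 64)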